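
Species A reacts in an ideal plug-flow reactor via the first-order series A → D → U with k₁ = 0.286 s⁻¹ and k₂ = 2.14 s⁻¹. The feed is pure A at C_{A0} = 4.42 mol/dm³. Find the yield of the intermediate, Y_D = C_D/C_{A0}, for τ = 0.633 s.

For first-order series with pure A initially, C_D(τ) = k₁C_{A0}/(k₂−k₁)·(e^(−k₁τ) − e^(−k₂τ)).
e^(−k₁τ) = e^(−0.286×0.633) = e^(−0.1810) = 0.8344; e^(−k₂τ) = e^(−1.355) = 0.2580.
C_D = 0.286×4.42/(2.14−0.286) × (0.8344−0.2580) = 0.6818×0.5764 = 0.3930 mol/dm³.
Y_D = C_D/C_{A0} = 0.3930/4.42 = 0.0889.

0.0889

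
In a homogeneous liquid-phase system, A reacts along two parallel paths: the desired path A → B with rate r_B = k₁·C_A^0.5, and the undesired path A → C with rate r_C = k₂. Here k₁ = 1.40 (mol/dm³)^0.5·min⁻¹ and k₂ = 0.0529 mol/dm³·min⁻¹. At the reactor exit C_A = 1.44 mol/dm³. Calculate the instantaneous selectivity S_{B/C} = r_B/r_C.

S_{B/C} = r_B/r_C = (k₁·C_A^0.5)/(k₂) = (k₁/k₂)·C_A^0.5.
= (1.40×1.440^0.5) / (0.0529) = 1.680/0.05290 = 31.8.

31.8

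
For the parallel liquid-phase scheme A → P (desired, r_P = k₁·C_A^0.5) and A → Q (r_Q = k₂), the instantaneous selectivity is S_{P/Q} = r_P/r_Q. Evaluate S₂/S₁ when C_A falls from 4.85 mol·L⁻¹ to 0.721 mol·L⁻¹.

S_{P/Q} = (k₁/k₂)·C_A^0.5, so S₂/S₁ = (C_{A,2}/C_{A,1})^0.5.
= (0.721/4.85)^0.5 = (0.1487)^0.5 = 0.386.

0.386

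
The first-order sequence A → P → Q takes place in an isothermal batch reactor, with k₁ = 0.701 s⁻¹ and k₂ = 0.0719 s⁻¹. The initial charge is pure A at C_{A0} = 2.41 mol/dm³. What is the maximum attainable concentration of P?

Evaluating C_P at t_opt = ln(k₂/k₁)/(k₂−k₁) gives C_{P,max}/C_{A0} = (k₁/k₂)^[k₂/(k₂−k₁)].
= (0.701/0.0719)^(0.0719/(0.0719−0.701)) = (9.750)^(-0.1143) = 0.7708.
C_{P,max} = 0.7708×2.41 = 1.86 mol/dm³.

1.86 mol/dm³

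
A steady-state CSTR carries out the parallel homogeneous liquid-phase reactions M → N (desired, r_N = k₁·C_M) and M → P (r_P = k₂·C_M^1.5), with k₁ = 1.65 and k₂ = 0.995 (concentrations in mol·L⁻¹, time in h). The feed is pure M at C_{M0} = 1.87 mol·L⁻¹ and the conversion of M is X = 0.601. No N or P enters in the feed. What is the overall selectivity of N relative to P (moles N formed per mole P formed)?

1.92

Exit C_M = C_{M0}(1−X) = 1.87×0.399 = 0.7461 mol·L⁻¹.
In a CSTR the entire volume is at exit conditions, so r_N = 1.65×0.7461 = 1.231 and r_P = 0.995×0.7461^1.5 = 0.6413.
Overall selectivity = C_N/C_P = r_Nτ/(r_Pτ) = r_N/r_P = 1.92.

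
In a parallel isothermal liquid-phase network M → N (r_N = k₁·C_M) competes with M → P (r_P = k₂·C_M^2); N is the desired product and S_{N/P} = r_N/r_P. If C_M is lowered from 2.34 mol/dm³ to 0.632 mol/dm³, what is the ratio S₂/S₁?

S_{N/P} = (k₁/k₂)·C_M⁻¹, so S₂/S₁ = (C_{M,2}/C_{M,1})⁻¹.
= 2.34/0.632 = 3.70.
Selectivity toward N rises as C_M falls — low-concentration operation is favoured.

3.70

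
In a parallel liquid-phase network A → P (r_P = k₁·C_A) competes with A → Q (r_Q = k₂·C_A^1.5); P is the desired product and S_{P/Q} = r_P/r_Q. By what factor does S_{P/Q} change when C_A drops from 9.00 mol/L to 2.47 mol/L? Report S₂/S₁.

1.91

S_{P/Q} = (k₁/k₂)·C_A^-0.5, so S₂/S₁ = (C_{A,2}/C_{A,1})^-0.5.
= (2.47/9.00)^(-0.5) = (0.2744)^(-0.5) = 1.91.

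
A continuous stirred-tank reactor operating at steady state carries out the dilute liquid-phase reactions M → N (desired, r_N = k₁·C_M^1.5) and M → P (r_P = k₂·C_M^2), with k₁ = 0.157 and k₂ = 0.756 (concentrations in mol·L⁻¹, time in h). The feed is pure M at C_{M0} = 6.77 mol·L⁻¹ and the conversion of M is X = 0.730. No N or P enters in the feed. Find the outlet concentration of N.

Exit C_M = C_{M0}(1−X) = 6.77×0.270 = 1.828 mol·L⁻¹.
In a CSTR the entire volume is at exit conditions, so r_N = 0.157×1.828^1.5 = 0.3880 and r_P = 0.756×1.828^2 = 2.526.
Fraction of consumed M going to N: r_N/(r_N+r_P) = 0.1332.
C_N = 0.1332·C_{M0}·X = 0.1332×6.77×0.730 = 0.658 mol·L⁻¹.

0.658 mol·L⁻¹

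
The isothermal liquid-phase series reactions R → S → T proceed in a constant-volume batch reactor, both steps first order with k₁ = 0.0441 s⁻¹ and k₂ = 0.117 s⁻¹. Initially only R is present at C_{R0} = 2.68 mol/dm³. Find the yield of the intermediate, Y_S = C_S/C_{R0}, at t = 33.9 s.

0.124

For first-order series with pure R initially, C_S(t) = k₁C_{R0}/(k₂−k₁)·(e^(−k₁t) − e^(−k₂t)).
e^(−k₁t) = e^(−0.0441×33.9) = e^(−1.495) = 0.2243; e^(−k₂t) = e^(−3.966) = 0.01894.
C_S = 0.0441×2.68/(0.117−0.0441) × (0.2243−0.01894) = 1.621×0.2053 = 0.3329 mol/dm³.
Y_S = C_S/C_{R0} = 0.3329/2.68 = 0.124.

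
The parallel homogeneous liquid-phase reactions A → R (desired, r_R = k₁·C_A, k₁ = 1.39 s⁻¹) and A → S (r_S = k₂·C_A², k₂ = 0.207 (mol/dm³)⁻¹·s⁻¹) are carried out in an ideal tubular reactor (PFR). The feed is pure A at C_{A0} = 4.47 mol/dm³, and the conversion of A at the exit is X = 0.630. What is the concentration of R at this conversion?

C_A = C_{A0}(1−X) = 1.654 mol/dm³.
Along a PFR/batch, dC_R/dC_A = −r_R/(r_R+r_S) = −k₁/(k₁+k₂·C_A).
Integrating from C_{A0} to C_A: C_R = (1.39/0.207)·ln[(1.39+0.207·4.47)/(1.39+0.207·1.65)] = 6.715·ln(2.315/1.732) = 1.948 mol/dm³.

1.95 mol/dm³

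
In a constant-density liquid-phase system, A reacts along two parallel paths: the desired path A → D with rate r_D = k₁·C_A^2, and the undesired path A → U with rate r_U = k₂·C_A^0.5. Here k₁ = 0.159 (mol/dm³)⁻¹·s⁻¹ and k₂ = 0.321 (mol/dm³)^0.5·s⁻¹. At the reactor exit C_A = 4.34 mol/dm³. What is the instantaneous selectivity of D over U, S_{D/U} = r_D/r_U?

S_{D/U} = r_D/r_U = (k₁·C_A^2)/(k₂·C_A^0.5) = (k₁/k₂)·C_A^1.5.
= (0.159×4.340^2) / (0.321×4.340^0.5) = 2.995/0.6687 = 4.48.
Since the desired path is higher order in A, keeping C_A high (PFR or concentrated feed) favours D.

4.48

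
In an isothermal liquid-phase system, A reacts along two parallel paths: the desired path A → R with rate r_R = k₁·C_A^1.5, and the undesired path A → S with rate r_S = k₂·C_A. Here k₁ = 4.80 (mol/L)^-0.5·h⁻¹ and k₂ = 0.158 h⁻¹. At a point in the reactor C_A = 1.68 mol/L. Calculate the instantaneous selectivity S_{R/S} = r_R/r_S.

S_{R/S} = r_R/r_S = (k₁·C_A^1.5)/(k₂·C_A) = (k₁/k₂)·C_A^0.5.
= (4.80×1.680^1.5) / (0.158×1.680) = 10.45/0.2654 = 39.4.
Since the desired path is higher order in A, keeping C_A high (PFR or concentrated feed) favours R.

39.4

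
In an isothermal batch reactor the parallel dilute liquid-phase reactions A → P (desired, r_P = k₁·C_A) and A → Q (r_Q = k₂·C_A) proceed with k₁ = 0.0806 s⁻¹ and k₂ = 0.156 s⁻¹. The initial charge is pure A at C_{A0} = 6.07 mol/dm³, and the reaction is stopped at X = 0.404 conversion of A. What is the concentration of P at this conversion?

C_A = C_{A0}(1−X) = 3.618 mol/dm³.
Both paths are first order in A, so the instantaneous fraction to P is constant: dC_P/d(−C_A) = k₁/(k₁+k₂) = 0.3407.
C_P = 0.3407·(C_{A0}−C_A) = 0.3407×2.452 = 0.835 mol/dm³.

0.835 mol/dm³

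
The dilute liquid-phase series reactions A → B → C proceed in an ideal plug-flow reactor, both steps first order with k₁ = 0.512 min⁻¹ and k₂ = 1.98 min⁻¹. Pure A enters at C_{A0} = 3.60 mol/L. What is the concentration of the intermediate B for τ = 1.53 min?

0.513 mol/L

The intermediate concentration in a first-order A→B→C sequence is C_B = k₁C_{A0}(e^(−k₁τ) − e^(−k₂τ))/(k₂−k₁).
e^(−k₁τ) = e^(−0.512×1.53) = e^(−0.7834) = 0.4569; e^(−k₂τ) = e^(−3.029) = 0.04834.
C_B = 0.512×3.60/(1.98−0.512) × (0.4569−0.04834) = 1.256×0.4085 = 0.5129 mol/L.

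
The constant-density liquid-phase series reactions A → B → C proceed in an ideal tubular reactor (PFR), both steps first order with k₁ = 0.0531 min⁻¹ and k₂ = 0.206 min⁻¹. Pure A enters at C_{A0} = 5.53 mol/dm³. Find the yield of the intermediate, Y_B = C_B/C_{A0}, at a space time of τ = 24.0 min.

0.0946

For first-order series with pure A initially, C_B(τ) = k₁C_{A0}/(k₂−k₁)·(e^(−k₁τ) − e^(−k₂τ)).
e^(−k₁τ) = e^(−0.0531×24.0) = e^(−1.274) = 0.2796; e^(−k₂τ) = e^(−4.944) = 0.007126.
C_B = 0.0531×5.53/(0.206−0.0531) × (0.2796−0.007126) = 1.920×0.2725 = 0.5233 mol/dm³.
Y_B = C_B/C_{A0} = 0.5233/5.53 = 0.0946.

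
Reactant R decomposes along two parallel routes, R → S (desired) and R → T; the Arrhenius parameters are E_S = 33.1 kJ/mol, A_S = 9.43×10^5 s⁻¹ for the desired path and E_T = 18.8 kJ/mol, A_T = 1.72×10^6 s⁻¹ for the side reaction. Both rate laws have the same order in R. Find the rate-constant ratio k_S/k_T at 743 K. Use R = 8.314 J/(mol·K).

Since both paths have the same order in R, the concentration cancels and S_{S/T} = k_S/k_T = (A_S/A_T)·exp[(E_T−E_S)/(RT)].
(E_T−E_S)/(RT) = (18.8−33.1)×10³/(8.314×743) = -14300/6177 = -2.315.
k_S/k_T = (9.43×10^5/1.72×10^6)·exp(-2.315) = 0.5483 × 0.09877 = 0.0542.
Since E_S > E_T, raising the temperature improves selectivity toward S.

0.0542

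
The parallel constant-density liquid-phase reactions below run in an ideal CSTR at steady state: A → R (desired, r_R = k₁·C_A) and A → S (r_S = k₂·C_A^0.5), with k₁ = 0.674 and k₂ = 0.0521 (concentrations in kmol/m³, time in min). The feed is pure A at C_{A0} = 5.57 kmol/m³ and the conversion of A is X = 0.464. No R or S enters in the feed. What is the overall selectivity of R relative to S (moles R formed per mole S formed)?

22.4

Exit C_A = C_{A0}(1−X) = 5.57×0.536 = 2.986 kmol/m³.
In a CSTR the entire volume is at exit conditions, so r_R = 0.674×2.986 = 2.012 and r_S = 0.0521×2.986^0.5 = 0.09002.
Overall selectivity = C_R/C_S = r_Rτ/(r_Sτ) = r_R/r_S = 22.4.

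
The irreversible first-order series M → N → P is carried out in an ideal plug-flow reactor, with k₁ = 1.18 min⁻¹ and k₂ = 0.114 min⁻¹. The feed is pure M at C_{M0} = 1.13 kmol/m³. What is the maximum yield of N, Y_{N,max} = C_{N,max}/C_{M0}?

0.779

For a first-order series the maximum intermediate yield is C_{N,max}/C_{M0} = (k₁/k₂)^[k₂/(k₂−k₁)].
= (1.18/0.114)^(0.114/(0.114−1.18)) = (10.35)^(-0.1069) = 0.7789.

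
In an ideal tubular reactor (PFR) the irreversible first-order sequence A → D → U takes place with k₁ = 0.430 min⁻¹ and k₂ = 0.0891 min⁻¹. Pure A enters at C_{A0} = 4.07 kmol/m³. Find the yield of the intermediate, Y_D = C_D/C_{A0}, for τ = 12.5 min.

The intermediate concentration in a first-order A→B→C sequence is C_D = k₁C_{A0}(e^(−k₁τ) − e^(−k₂τ))/(k₂−k₁).
e^(−k₁τ) = e^(−0.430×12.5) = e^(−5.375) = 0.004631; e^(−k₂τ) = e^(−1.114) = 0.3283.
C_D = 0.430×4.07/(0.0891−0.430) × (0.004631−0.3283) = (-5.134)×(-0.3237) = 1.662 kmol/m³.
Y_D = C_D/C_{A0} = 1.662/4.07 = 0.408.

0.408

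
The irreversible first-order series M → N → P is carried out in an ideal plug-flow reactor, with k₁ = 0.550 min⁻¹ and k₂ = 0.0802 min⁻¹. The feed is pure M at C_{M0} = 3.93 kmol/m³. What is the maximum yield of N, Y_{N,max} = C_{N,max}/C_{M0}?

0.720

At the optimum, C_{N,max}/C_{M0} = (k₁/k₂)^[k₂/(k₂−k₁)].
= (0.550/0.0802)^(0.0802/(0.0802−0.550)) = (6.858)^(-0.1707) = 0.7199.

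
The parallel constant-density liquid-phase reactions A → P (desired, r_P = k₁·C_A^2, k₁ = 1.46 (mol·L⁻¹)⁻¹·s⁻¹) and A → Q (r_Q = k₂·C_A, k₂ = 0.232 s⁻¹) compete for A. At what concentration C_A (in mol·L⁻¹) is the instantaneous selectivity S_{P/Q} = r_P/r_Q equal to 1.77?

S_{P/Q} = (k₁/k₂)·C_A ⇒ C_A = S·k₂/k₁.
= 1.77×0.232/1.46 = 0.281 mol·L⁻¹.

0.281 mol·L⁻¹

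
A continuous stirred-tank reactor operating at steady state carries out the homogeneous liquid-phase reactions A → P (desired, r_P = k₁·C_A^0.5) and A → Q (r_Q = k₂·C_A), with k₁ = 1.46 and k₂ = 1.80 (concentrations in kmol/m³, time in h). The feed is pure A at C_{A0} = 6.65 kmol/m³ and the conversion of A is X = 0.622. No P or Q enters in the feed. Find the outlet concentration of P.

1.40 kmol/m³

Exit C_A = C_{A0}(1−X) = 6.65×0.378 = 2.514 kmol/m³.
A CSTR operates uniformly at the exit composition, giving r_P = 2.315 and r_Q = 4.525 (each k·C_A^n at C_A = 2.514).
Fraction of consumed A going to P: r_P/(r_P+r_Q) = 0.3384.
C_P = 0.3384·C_{A0}·X = 0.3384×6.65×0.622 = 1.40 kmol/m³.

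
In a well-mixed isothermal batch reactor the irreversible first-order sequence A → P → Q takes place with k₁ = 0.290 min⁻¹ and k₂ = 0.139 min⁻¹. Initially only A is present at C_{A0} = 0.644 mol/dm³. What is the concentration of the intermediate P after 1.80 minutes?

For first-order series with pure A initially, C_P(t) = k₁C_{A0}/(k₂−k₁)·(e^(−k₁t) − e^(−k₂t)).
e^(−k₁t) = e^(−0.290×1.80) = e^(−0.5220) = 0.5933; e^(−k₂t) = e^(−0.2502) = 0.7786.
C_P = 0.290×0.644/(0.139−0.290) × (0.5933−0.7786) = (-1.237)×(-0.1853) = 0.2292 mol/dm³.

0.229 mol/dm³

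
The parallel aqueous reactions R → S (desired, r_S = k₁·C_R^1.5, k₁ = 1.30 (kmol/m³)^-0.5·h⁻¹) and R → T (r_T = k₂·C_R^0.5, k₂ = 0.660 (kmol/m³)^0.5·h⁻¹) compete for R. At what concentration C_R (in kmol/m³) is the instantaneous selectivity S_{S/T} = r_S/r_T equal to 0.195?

S_{S/T} = (k₁/k₂)·C_R ⇒ C_R = S·k₂/k₁.
= 0.195×0.660/1.30 = 0.0990 kmol/m³.

0.0990 kmol/m³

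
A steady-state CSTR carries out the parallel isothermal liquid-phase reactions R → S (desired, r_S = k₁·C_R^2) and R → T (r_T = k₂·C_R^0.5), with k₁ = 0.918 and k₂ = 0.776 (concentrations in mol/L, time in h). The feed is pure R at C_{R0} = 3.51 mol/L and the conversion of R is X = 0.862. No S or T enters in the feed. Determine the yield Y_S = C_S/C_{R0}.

0.246

Exit C_R = C_{R0}(1−X) = 3.51×0.138 = 0.4844 mol/L.
A CSTR operates uniformly at the exit composition, giving r_S = 0.2154 and r_T = 0.5401 (each k·C_R^n at C_R = 0.4844).
Fraction of consumed R going to S: r_S/(r_S+r_T) = 0.2851.
C_S = 0.2851·C_{R0}·X = 0.2851×3.51×0.862 = 0.863 mol/L; Y_S = C_S/C_{R0} = 0.246.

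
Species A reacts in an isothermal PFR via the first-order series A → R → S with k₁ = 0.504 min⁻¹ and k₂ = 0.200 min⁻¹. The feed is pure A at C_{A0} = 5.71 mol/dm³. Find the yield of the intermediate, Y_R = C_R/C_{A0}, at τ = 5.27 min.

0.461

Solving the coupled first-order balances gives C_R(τ) = [k₁/(k₂−k₁)]·C_{A0}·(e^(−k₁τ) − e^(−k₂τ)).
e^(−k₁τ) = e^(−0.504×5.27) = e^(−2.656) = 0.07022; e^(−k₂τ) = e^(−1.054) = 0.3485.
C_R = 0.504×5.71/(0.200−0.504) × (0.07022−0.3485) = (-9.467)×(-0.2783) = 2.635 mol/dm³.
Y_R = C_R/C_{A0} = 2.635/5.71 = 0.461.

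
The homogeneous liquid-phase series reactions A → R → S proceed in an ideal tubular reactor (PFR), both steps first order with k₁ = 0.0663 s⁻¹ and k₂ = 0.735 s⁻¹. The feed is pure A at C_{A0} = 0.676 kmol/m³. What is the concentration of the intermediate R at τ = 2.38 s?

The intermediate concentration in a first-order A→B→C sequence is C_R = k₁C_{A0}(e^(−k₁τ) − e^(−k₂τ))/(k₂−k₁).
e^(−k₁τ) = e^(−0.0663×2.38) = e^(−0.1578) = 0.8540; e^(−k₂τ) = e^(−1.749) = 0.1739.
C_R = 0.0663×0.676/(0.735−0.0663) × (0.8540−0.1739) = 0.06702×0.6801 = 0.04558 kmol/m³.

0.0456 kmol/m³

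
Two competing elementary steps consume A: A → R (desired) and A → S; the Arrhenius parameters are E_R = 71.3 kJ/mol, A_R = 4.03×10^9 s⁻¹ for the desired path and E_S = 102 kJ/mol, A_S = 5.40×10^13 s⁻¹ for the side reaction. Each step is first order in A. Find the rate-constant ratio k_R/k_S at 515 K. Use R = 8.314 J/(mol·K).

With equal orders, S_{R/S} = k_R/k_S = (A_R/A_S)·exp[(E_S−E_R)/(RT)].
(E_S−E_R)/(RT) = (102−71.3)×10³/(8.314×515) = 30700/4282 = 7.170.
k_R/k_S = (4.03×10^9/5.40×10^13)·exp(7.170) = 7.463×10^-5 × 1300 = 0.0970.

0.0970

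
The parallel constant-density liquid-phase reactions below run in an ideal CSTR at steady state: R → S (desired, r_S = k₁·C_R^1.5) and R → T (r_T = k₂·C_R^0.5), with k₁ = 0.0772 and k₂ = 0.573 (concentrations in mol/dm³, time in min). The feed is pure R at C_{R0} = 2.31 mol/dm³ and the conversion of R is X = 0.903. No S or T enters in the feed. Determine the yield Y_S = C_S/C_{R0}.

0.0265

Exit C_R = C_{R0}(1−X) = 2.31×0.0970 = 0.2241 mol/dm³.
Rates in a CSTR are evaluated at the outlet concentration: r_S = 0.0772×0.2241^1.5 = 0.008188, r_T = 0.573×0.2241^0.5 = 0.2712.
Fraction of consumed R going to S: r_S/(r_S+r_T) = 0.02930.
C_S = 0.02930·C_{R0}·X = 0.02930×2.31×0.903 = 0.0611 mol/dm³; Y_S = C_S/C_{R0} = 0.0265.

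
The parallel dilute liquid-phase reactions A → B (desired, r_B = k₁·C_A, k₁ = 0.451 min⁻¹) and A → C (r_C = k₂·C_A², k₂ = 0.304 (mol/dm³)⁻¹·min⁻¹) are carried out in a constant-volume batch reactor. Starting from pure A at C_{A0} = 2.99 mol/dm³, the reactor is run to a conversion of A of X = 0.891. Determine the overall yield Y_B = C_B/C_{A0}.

C_A = C_{A0}(1−X) = 0.3259 mol/dm³.
Along a PFR/batch, dC_B/dC_A = −r_B/(r_B+r_C) = −k₁/(k₁+k₂·C_A).
Integrating from C_{A0} to C_A: C_B = (0.451/0.304)·ln[(0.451+0.304·2.99)/(0.451+0.304·0.326)] = 1.484·ln(1.360/0.5501) = 1.343 mol/dm³.
Y_B = C_B/C_{A0} = 1.343/2.99 = 0.449.

0.449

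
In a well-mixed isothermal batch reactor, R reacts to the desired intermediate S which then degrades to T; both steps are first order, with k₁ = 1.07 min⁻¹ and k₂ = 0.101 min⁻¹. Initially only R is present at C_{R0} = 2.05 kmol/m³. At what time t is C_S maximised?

Setting dC_S/dt = 0 gives t_opt = ln(k₂/k₁)/(k₂−k₁).
= ln(0.101/1.07)/(0.101−1.07) = ln(0.09439)/-0.9690 = -2.360/-0.9690 = 2.44 min.

2.44 min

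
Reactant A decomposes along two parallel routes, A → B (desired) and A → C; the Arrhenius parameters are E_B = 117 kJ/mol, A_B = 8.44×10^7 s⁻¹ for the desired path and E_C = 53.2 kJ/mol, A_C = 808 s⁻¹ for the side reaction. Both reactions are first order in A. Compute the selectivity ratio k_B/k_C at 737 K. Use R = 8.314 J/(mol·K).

3.14

k_B/k_C = (A_B/A_C)·exp[−(E_B−E_C)/(RT)] = (A_B/A_C)·exp[(E_C−E_B)/(RT)].
(E_C−E_B)/(RT) = (53.2−117)×10³/(8.314×737) = -63800/6127 = -10.41.
k_B/k_C = (8.44×10^7/808)·exp(-10.41) = 1.045×10^5 × 3.006×10^-5 = 3.14.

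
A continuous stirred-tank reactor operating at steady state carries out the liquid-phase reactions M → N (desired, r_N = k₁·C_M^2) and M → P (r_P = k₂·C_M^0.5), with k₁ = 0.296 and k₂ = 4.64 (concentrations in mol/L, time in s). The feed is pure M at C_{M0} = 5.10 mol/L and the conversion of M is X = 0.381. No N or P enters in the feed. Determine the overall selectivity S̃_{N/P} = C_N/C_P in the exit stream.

0.358

Exit C_M = C_{M0}(1−X) = 5.10×0.619 = 3.157 mol/L.
Rates in a CSTR are evaluated at the outlet concentration: r_N = 0.296×3.157^2 = 2.950, r_P = 4.64×3.157^0.5 = 8.244.
Overall selectivity = C_N/C_P = r_Nτ/(r_Pτ) = r_N/r_P = 0.358.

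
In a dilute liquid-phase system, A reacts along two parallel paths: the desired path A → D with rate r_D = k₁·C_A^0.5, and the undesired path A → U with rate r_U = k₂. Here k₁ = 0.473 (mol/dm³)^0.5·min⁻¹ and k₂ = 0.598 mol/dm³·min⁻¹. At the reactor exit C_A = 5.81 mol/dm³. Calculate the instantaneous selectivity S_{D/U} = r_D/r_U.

1.91

S_{D/U} = r_D/r_U = (k₁·C_A^0.5)/(k₂) = (k₁/k₂)·C_A^0.5.
= (0.473×5.810^0.5) / (0.598) = 1.140/0.5980 = 1.91.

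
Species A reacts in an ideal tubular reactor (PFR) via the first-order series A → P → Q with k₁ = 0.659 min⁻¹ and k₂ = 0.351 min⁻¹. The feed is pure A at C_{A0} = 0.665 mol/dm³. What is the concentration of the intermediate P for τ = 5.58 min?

Solving the coupled first-order balances gives C_P(τ) = [k₁/(k₂−k₁)]·C_{A0}·(e^(−k₁τ) − e^(−k₂τ)).
e^(−k₁τ) = e^(−0.659×5.58) = e^(−3.677) = 0.02529; e^(−k₂τ) = e^(−1.959) = 0.1411.
C_P = 0.659×0.665/(0.351−0.659) × (0.02529−0.1411) = (-1.423)×(-0.1158) = 0.1647 mol/dm³.

0.165 mol/dm³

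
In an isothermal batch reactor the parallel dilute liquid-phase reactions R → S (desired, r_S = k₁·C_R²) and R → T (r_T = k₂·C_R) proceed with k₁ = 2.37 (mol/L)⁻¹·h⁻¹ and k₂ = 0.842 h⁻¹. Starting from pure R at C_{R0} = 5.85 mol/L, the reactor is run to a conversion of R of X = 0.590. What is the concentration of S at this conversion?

3.16 mol/L

C_R = C_{R0}(1−X) = 2.398 mol/L.
Along a PFR/batch, dC_T/dC_R = −r_T/(r_S+r_T) = −k₂/(k₂+k₁·C_R).
Integrating from C_{R0} to C_R: C_T = (0.842/2.37)·ln[(0.842+2.37·5.85)/(0.842+2.37·2.40)] = 0.3553·ln(14.71/6.526) = 0.2886 mol/L.
Then C_S = (C_{R0}−C_R) − C_T = 3.451 − 0.2886 = 3.163 mol/L.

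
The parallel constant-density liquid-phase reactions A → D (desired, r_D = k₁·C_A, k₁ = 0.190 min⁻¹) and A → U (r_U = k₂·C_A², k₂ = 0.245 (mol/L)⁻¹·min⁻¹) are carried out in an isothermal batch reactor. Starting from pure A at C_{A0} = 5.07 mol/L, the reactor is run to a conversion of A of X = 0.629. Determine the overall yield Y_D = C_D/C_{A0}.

0.121

C_A = C_{A0}(1−X) = 1.881 mol/L.
Along a PFR/batch, dC_D/dC_A = −r_D/(r_D+r_U) = −k₁/(k₁+k₂·C_A).
Integrating from C_{A0} to C_A: C_D = (0.190/0.245)·ln[(0.190+0.245·5.07)/(0.190+0.245·1.88)] = 0.7755·ln(1.432/0.6508) = 0.6116 mol/L.
Y_D = C_D/C_{A0} = 0.6116/5.07 = 0.121.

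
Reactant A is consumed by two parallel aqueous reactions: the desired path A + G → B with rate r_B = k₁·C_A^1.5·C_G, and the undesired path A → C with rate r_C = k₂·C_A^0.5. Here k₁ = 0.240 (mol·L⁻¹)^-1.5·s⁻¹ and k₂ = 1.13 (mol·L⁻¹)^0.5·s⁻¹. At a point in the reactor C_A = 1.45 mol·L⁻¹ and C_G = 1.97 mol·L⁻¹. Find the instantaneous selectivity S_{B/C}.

S_{B/C} = r_B/r_C = (k₁·C_A^1.5·C_G)/(k₂·C_A^0.5) = (k₁/k₂)·C_A·C_G.
= (0.240×1.450^1.5×1.970) / (1.13×1.450^0.5) = 0.8255/1.361 = 0.607.
Since the desired path is higher order in A, keeping C_A high (PFR or concentrated feed) favours B.

0.607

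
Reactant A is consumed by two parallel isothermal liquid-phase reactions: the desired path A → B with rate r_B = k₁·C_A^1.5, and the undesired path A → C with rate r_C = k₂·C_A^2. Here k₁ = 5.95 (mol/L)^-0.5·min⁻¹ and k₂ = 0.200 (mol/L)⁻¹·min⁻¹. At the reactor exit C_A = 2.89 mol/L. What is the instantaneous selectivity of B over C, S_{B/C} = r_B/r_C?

17.5

S_{B/C} = r_B/r_C = (k₁·C_A^1.5)/(k₂·C_A^2) = (k₁/k₂)·C_A^-0.5.
= (5.95×2.890^1.5) / (0.200×2.890^2) = 29.23/1.670 = 17.5.
The undesired path is higher order in A, so low C_A (CSTR or dilute feed) favours B.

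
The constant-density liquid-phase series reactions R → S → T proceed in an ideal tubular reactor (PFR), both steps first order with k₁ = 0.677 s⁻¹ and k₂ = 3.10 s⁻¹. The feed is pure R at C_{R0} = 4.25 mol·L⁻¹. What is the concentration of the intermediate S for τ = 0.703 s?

0.603 mol·L⁻¹

The intermediate concentration in a first-order A→B→C sequence is C_S = k₁C_{R0}(e^(−k₁τ) − e^(−k₂τ))/(k₂−k₁).
e^(−k₁τ) = e^(−0.677×0.703) = e^(−0.4759) = 0.6213; e^(−k₂τ) = e^(−2.179) = 0.1131.
C_S = 0.677×4.25/(3.10−0.677) × (0.6213−0.1131) = 1.187×0.5082 = 0.6035 mol·L⁻¹.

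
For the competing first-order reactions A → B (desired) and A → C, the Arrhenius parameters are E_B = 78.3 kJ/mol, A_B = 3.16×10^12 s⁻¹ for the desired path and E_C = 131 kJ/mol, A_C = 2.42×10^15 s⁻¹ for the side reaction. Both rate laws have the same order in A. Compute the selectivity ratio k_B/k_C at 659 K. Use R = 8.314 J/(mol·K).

With equal orders, S_{B/C} = k_B/k_C = (A_B/A_C)·exp[(E_C−E_B)/(RT)].
(E_C−E_B)/(RT) = (131−78.3)×10³/(8.314×659) = 52700/5479 = 9.619.
k_B/k_C = (3.16×10^12/2.42×10^15)·exp(9.619) = 0.001306 × 15043 = 19.6.

19.6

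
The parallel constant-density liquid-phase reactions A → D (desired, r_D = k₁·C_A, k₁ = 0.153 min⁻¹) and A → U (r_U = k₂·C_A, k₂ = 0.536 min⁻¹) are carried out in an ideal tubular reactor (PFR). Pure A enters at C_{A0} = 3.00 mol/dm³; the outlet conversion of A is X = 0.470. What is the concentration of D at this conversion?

0.313 mol/dm³

C_A = C_{A0}(1−X) = 1.590 mol/dm³.
Both paths are first order in A, so the instantaneous fraction to D is constant: dC_D/d(−C_A) = k₁/(k₁+k₂) = 0.2221.
C_D = 0.2221·(C_{A0}−C_A) = 0.2221×1.410 = 0.313 mol/dm³.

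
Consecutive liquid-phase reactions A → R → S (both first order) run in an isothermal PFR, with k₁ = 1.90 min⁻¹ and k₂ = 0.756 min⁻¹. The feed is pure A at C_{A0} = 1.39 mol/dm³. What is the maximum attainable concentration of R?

0.756 mol/dm³

For a first-order series the maximum intermediate yield is C_{R,max}/C_{A0} = (k₁/k₂)^[k₂/(k₂−k₁)].
= (1.90/0.756)^(0.756/(0.756−1.90)) = (2.513)^(-0.6608) = 0.5439.
C_{R,max} = 0.5439×1.39 = 0.756 mol/dm³.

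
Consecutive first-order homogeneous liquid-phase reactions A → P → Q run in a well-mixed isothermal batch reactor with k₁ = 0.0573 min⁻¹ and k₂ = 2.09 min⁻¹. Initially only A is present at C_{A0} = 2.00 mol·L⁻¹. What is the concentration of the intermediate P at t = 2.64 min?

For first-order series with pure A initially, C_P(t) = k₁C_{A0}/(k₂−k₁)·(e^(−k₁t) − e^(−k₂t)).
e^(−k₁t) = e^(−0.0573×2.64) = e^(−0.1513) = 0.8596; e^(−k₂t) = e^(−5.518) = 0.004015.
C_P = 0.0573×2.00/(2.09−0.0573) × (0.8596−0.004015) = 0.05638×0.8556 = 0.04824 mol·L⁻¹.

0.0482 mol·L⁻¹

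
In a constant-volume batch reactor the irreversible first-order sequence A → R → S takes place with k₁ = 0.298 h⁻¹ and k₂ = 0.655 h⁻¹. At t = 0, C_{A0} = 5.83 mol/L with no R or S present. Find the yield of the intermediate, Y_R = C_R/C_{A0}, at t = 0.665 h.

0.145

For first-order series with pure A initially, C_R(t) = k₁C_{A0}/(k₂−k₁)·(e^(−k₁t) − e^(−k₂t)).
e^(−k₁t) = e^(−0.298×0.665) = e^(−0.1982) = 0.8202; e^(−k₂t) = e^(−0.4356) = 0.6469.
C_R = 0.298×5.83/(0.655−0.298) × (0.8202−0.6469) = 4.866×0.1733 = 0.8435 mol/L.
Y_R = C_R/C_{A0} = 0.8435/5.83 = 0.145.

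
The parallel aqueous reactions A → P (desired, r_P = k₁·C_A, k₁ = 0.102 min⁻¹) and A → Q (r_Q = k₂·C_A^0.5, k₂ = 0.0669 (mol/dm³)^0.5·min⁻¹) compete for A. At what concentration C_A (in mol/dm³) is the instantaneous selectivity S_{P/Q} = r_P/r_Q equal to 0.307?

S_{P/Q} = (k₁/k₂)·C_A^0.5 ⇒ C_A = (S·k₂/k₁)^(2).
= (0.307×0.0669/0.102)^(2) = (0.2014)^(2) = 0.0405 mol/dm³.

0.0405 mol/dm³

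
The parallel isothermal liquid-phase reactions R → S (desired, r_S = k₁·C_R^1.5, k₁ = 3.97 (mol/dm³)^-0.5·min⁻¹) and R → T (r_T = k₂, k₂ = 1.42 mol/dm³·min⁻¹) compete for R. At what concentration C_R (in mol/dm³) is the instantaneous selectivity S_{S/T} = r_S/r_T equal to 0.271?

S_{S/T} = (k₁/k₂)·C_R^1.5 ⇒ C_R = (S·k₂/k₁)^(1/1.5).
= (0.271×1.42/3.97)^(0.6667) = (0.09693)^(0.6667) = 0.211 mol/dm³.

0.211 mol/dm³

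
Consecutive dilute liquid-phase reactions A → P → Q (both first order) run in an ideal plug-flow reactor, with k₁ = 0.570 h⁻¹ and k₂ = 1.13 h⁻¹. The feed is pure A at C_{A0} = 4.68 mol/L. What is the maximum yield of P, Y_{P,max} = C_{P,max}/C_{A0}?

Evaluating C_P at τ_opt = ln(k₂/k₁)/(k₂−k₁) gives C_{P,max}/C_{A0} = (k₁/k₂)^[k₂/(k₂−k₁)].
= (0.570/1.13)^(1.13/(1.13−0.570)) = (0.5044)^(2.018) = 0.2514.

0.251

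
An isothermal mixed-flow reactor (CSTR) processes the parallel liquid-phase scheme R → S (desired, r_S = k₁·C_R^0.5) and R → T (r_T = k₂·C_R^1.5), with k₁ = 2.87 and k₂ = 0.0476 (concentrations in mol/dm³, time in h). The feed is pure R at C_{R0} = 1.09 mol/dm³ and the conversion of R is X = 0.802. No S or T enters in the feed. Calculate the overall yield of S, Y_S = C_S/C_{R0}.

0.799

Exit C_R = C_{R0}(1−X) = 1.09×0.198 = 0.2158 mol/dm³.
A CSTR operates uniformly at the exit composition, giving r_S = 1.333 and r_T = 0.004772 (each k·C_R^n at C_R = 0.2158).
Fraction of consumed R going to S: r_S/(r_S+r_T) = 0.9964.
C_S = 0.9964·C_{R0}·X = 0.9964×1.09×0.802 = 0.871 mol/dm³; Y_S = C_S/C_{R0} = 0.799.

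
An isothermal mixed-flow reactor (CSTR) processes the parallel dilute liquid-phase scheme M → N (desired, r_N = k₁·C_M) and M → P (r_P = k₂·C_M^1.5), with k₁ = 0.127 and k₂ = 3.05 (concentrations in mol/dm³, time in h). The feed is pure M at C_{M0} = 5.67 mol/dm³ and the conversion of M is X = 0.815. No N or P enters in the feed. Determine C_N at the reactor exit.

Exit C_M = C_{M0}(1−X) = 5.67×0.185 = 1.049 mol/dm³.
A CSTR operates uniformly at the exit composition, giving r_N = 0.1332 and r_P = 3.277 (each k·C_M^n at C_M = 1.049).
Fraction of consumed M going to N: r_N/(r_N+r_P) = 0.03907.
C_N = 0.03907·C_{M0}·X = 0.03907×5.67×0.815 = 0.181 mol/dm³.

0.181 mol/dm³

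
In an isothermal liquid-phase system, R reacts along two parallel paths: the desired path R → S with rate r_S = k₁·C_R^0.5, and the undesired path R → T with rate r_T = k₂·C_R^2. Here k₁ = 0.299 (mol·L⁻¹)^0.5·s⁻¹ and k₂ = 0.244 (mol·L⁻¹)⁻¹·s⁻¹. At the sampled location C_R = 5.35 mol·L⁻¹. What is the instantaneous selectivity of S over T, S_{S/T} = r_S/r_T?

0.0990

S_{S/T} = r_S/r_T = (k₁·C_R^0.5)/(k₂·C_R^2) = (k₁/k₂)·C_R^-1.5.
= (0.299×5.350^0.5) / (0.244×5.350^2) = 0.6916/6.984 = 0.0990.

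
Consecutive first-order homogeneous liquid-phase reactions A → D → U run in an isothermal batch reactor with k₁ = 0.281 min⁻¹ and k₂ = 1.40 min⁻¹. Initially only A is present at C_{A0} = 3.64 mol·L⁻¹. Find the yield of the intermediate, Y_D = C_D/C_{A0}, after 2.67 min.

0.113

The intermediate concentration in a first-order A→B→C sequence is C_D = k₁C_{A0}(e^(−k₁t) − e^(−k₂t))/(k₂−k₁).
e^(−k₁t) = e^(−0.281×2.67) = e^(−0.7503) = 0.4722; e^(−k₂t) = e^(−3.738) = 0.02380.
C_D = 0.281×3.64/(1.40−0.281) × (0.4722−0.02380) = 0.9141×0.4484 = 0.4099 mol·L⁻¹.
Y_D = C_D/C_{A0} = 0.4099/3.64 = 0.113.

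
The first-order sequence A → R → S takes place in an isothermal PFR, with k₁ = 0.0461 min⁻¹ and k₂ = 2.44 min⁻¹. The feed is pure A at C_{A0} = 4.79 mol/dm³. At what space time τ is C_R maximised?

For first-order series the maximum of C_R occurs at τ_opt = ln(k₂/k₁)/(k₂−k₁).
= ln(2.44/0.0461)/(2.44−0.0461) = ln(52.93)/2.394 = 3.969/2.394 = 1.66 min.

1.66 min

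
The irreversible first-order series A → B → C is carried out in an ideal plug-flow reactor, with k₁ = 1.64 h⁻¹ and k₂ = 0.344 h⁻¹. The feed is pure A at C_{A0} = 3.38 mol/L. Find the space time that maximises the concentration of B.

The intermediate peaks when r₁ = r₂, i.e. k₁e^(−k₁τ) = k₂e^(−k₂τ), giving τ_opt = ln(k₂/k₁)/(k₂−k₁).
= ln(0.344/1.64)/(0.344−1.64) = ln(0.2098)/-1.296 = -1.562/-1.296 = 1.21 h.

1.21 h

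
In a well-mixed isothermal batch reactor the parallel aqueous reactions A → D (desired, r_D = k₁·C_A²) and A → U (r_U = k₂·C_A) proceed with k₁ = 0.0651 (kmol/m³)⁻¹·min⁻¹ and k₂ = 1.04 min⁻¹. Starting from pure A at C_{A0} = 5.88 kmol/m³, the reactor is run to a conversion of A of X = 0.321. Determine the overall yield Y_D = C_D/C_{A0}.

C_A = C_{A0}(1−X) = 3.993 kmol/m³.
Along a PFR/batch, dC_U/dC_A = −r_U/(r_D+r_U) = −k₂/(k₂+k₁·C_A).
Integrating from C_{A0} to C_A: C_U = (1.04/0.0651)·ln[(1.04+0.0651·5.88)/(1.04+0.0651·3.99)] = 15.98·ln(1.423/1.300) = 1.443 kmol/m³.
Then C_D = (C_{A0}−C_A) − C_U = 1.887 − 1.443 = 0.4446 kmol/m³.
Y_D = C_D/C_{A0} = 0.4446/5.88 = 0.0756.

0.0756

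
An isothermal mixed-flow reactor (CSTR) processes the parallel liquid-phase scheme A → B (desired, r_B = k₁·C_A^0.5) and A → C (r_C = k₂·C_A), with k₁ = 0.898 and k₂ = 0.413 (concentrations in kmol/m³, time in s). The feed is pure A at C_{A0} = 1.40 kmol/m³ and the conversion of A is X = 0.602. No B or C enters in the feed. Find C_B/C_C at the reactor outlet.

Exit C_A = C_{A0}(1−X) = 1.40×0.398 = 0.5572 kmol/m³.
Rates in a CSTR are evaluated at the outlet concentration: r_B = 0.898×0.5572^0.5 = 0.6703, r_C = 0.413×0.5572 = 0.2301.
Overall selectivity = C_B/C_C = r_Bτ/(r_Cτ) = r_B/r_C = 2.91.

2.91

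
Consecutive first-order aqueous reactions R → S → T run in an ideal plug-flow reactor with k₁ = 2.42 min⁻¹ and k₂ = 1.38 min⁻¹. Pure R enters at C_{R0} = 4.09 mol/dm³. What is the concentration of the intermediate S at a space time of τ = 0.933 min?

1.63 mol/dm³

For first-order series with pure R initially, C_S(τ) = k₁C_{R0}/(k₂−k₁)·(e^(−k₁τ) − e^(−k₂τ)).
e^(−k₁τ) = e^(−2.42×0.933) = e^(−2.258) = 0.1046; e^(−k₂τ) = e^(−1.288) = 0.2759.
C_S = 2.42×4.09/(1.38−2.42) × (0.1046−0.2759) = (-9.517)×(-0.1714) = 1.631 mol/dm³.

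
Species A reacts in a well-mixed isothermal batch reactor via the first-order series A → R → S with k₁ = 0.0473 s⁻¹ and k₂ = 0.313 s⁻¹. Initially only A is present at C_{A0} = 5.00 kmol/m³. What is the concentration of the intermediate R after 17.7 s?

The intermediate concentration in a first-order A→B→C sequence is C_R = k₁C_{A0}(e^(−k₁t) − e^(−k₂t))/(k₂−k₁).
e^(−k₁t) = e^(−0.0473×17.7) = e^(−0.8372) = 0.4329; e^(−k₂t) = e^(−5.540) = 0.003926.
C_R = 0.0473×5.00/(0.313−0.0473) × (0.4329−0.003926) = 0.8901×0.4290 = 0.3818 kmol/m³.

0.382 kmol/m³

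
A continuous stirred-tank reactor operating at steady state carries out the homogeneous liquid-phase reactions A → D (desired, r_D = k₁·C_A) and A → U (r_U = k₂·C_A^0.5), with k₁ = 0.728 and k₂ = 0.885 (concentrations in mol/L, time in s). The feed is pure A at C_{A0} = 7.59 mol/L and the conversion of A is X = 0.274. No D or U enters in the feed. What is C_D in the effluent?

1.37 mol/L

Exit C_A = C_{A0}(1−X) = 7.59×0.726 = 5.510 mol/L.
A CSTR operates uniformly at the exit composition, giving r_D = 4.012 and r_U = 2.077 (each k·C_A^n at C_A = 5.510).
Fraction of consumed A going to D: r_D/(r_D+r_U) = 0.6588.
C_D = 0.6588·C_{A0}·X = 0.6588×7.59×0.274 = 1.37 mol/L.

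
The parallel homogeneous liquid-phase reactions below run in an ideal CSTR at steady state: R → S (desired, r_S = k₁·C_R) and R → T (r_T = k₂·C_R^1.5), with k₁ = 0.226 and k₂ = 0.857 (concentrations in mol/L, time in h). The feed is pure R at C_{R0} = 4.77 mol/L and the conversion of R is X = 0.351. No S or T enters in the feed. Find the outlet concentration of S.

Exit C_R = C_{R0}(1−X) = 4.77×0.649 = 3.096 mol/L.
In a CSTR the entire volume is at exit conditions, so r_S = 0.226×3.096 = 0.6996 and r_T = 0.857×3.096^1.5 = 4.668.
Fraction of consumed R going to S: r_S/(r_S+r_T) = 0.1303.
C_S = 0.1303·C_{R0}·X = 0.1303×4.77×0.351 = 0.218 mol/L.

0.218 mol/L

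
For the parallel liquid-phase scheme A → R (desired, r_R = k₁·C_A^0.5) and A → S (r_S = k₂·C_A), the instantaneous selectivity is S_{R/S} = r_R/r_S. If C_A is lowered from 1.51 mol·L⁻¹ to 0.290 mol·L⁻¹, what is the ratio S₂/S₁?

S_{R/S} = (k₁/k₂)·C_A^-0.5, so S₂/S₁ = (C_{A,2}/C_{A,1})^-0.5.
= (0.290/1.51)^(-0.5) = (0.1921)^(-0.5) = 2.28.

2.28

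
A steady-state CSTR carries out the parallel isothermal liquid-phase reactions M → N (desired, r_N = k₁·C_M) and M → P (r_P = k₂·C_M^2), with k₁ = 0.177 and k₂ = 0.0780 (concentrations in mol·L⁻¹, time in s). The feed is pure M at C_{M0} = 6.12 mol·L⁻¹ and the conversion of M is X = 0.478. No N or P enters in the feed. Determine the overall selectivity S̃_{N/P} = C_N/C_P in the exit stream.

Exit C_M = C_{M0}(1−X) = 6.12×0.522 = 3.195 mol·L⁻¹.
Rates in a CSTR are evaluated at the outlet concentration: r_N = 0.177×3.195 = 0.5655, r_P = 0.0780×3.195^2 = 0.7960.
Overall selectivity = C_N/C_P = r_Nτ/(r_Pτ) = r_N/r_P = 0.710.

0.710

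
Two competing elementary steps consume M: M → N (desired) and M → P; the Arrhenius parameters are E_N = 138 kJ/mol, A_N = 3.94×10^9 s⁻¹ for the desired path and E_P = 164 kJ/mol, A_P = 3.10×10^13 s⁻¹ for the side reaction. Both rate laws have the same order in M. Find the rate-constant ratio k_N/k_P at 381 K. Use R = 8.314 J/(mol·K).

k_N/k_P = (A_N/A_P)·exp[−(E_N−E_P)/(RT)] = (A_N/A_P)·exp[(E_P−E_N)/(RT)].
(E_P−E_N)/(RT) = (164−138)×10³/(8.314×381) = 26000/3168 = 8.208.
k_N/k_P = (3.94×10^9/3.10×10^13)·exp(8.208) = 1.271×10^-4 × 3670 = 0.466.

0.466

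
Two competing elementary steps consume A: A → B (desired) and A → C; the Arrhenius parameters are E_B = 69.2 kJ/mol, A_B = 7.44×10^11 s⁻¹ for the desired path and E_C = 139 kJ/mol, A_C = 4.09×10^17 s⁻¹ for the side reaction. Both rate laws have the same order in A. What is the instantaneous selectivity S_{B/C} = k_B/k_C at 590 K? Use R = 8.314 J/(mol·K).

With equal orders, S_{B/C} = k_B/k_C = (A_B/A_C)·exp[(E_C−E_B)/(RT)].
(E_C−E_B)/(RT) = (139−69.2)×10³/(8.314×590) = 69800/4905 = 14.23.
k_B/k_C = (7.44×10^11/4.09×10^17)·exp(14.23) = 1.819×10^-6 × 1.513×10^6 = 2.75.

2.75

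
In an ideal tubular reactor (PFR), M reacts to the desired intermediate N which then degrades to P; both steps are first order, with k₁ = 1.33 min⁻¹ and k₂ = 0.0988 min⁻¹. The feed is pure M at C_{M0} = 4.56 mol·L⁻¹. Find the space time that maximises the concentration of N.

2.11 min

The intermediate peaks when r₁ = r₂, i.e. k₁e^(−k₁τ) = k₂e^(−k₂τ), giving τ_opt = ln(k₂/k₁)/(k₂−k₁).
= ln(0.0988/1.33)/(0.0988−1.33) = ln(0.07429)/-1.231 = -2.600/-1.231 = 2.11 min.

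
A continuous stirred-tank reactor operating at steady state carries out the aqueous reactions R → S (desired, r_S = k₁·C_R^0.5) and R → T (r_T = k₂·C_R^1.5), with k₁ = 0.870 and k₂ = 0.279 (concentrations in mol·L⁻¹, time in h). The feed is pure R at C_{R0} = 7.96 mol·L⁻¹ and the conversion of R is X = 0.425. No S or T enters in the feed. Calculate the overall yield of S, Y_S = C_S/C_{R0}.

0.172

Exit C_R = C_{R0}(1−X) = 7.96×0.575 = 4.577 mol·L⁻¹.
Rates in a CSTR are evaluated at the outlet concentration: r_S = 0.870×4.577^0.5 = 1.861, r_T = 0.279×4.577^1.5 = 2.732.
Fraction of consumed R going to S: r_S/(r_S+r_T) = 0.4052.
C_S = 0.4052·C_{R0}·X = 0.4052×7.96×0.425 = 1.37 mol·L⁻¹; Y_S = C_S/C_{R0} = 0.172.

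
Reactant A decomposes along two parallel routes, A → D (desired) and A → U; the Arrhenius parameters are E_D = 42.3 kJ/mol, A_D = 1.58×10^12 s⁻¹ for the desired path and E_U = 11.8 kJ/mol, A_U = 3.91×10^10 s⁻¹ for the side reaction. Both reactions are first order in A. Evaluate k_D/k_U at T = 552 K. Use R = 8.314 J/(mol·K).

0.0525

With equal orders, S_{D/U} = k_D/k_U = (A_D/A_U)·exp[(E_U−E_D)/(RT)].
(E_U−E_D)/(RT) = (11.8−42.3)×10³/(8.314×552) = -30500/4589 = -6.646.
k_D/k_U = (1.58×10^12/3.91×10^10)·exp(-6.646) = 40.41 × 0.001299 = 0.0525.
Since E_D > E_U, raising the temperature improves selectivity toward D.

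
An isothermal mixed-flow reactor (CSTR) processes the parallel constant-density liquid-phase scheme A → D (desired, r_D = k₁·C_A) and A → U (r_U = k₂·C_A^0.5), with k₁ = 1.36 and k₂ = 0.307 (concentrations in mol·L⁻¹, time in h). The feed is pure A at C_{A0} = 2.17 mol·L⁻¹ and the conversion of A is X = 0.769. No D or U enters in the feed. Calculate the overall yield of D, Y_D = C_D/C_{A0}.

0.583

Exit C_A = C_{A0}(1−X) = 2.17×0.231 = 0.5013 mol·L⁻¹.
A CSTR operates uniformly at the exit composition, giving r_D = 0.6817 and r_U = 0.2174 (each k·C_A^n at C_A = 0.5013).
Fraction of consumed A going to D: r_D/(r_D+r_U) = 0.7582.
C_D = 0.7582·C_{A0}·X = 0.7582×2.17×0.769 = 1.27 mol·L⁻¹; Y_D = C_D/C_{A0} = 0.583.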